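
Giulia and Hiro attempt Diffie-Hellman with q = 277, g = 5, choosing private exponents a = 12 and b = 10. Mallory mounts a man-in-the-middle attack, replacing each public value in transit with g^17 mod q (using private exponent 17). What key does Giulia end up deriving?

Giulia receives Mallory's public value M = 5^17 mod 277 instead of the honest one.
5^1 ≡ 5 (mod 277)
5^2 = (5^1)^2 ≡ 5^2 = 25 ≡ 25 (mod 277)
5^4 = (5^2)^2 ≡ 25^2 = 625 ≡ 71 (mod 277)
5^8 = (5^4)^2 ≡ 71^2 = 5041 ≡ 55 (mod 277)
5^16 = (5^8)^2 ≡ 55^2 = 3025 ≡ 255 (mod 277)
5^17 = 5^16 · 5^1 ≡ 255 · 5 ≡ 167 (mod 277).
So M = 167. Giulia computes K = M^12 mod 277.
167^1 ≡ 167 (mod 277)
167^2 = (167^1)^2 ≡ 167^2 = 27889 ≡ 189 (mod 277)
167^4 = (167^2)^2 ≡ 189^2 = 35721 ≡ 265 (mod 277)
167^8 = (167^4)^2 ≡ 265^2 = 70225 ≡ 144 (mod 277)
167^12 = 167^8 · 167^4 ≡ 144 · 265 ≡ 211 (mod 277).

211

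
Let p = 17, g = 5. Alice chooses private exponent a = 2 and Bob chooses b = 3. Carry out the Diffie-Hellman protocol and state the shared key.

2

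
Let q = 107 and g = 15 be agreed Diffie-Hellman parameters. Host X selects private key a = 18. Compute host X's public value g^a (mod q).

Public value = 15^18 (mod 107).
15^1 ≡ 15 (mod 107)
15^2 = (15^1)^2 ≡ 15^2 = 225 ≡ 11 (mod 107)
15^4 = (15^2)^2 ≡ 11^2 = 121 ≡ 14 (mod 107)
15^8 = (15^4)^2 ≡ 14^2 = 196 ≡ 89 (mod 107)
15^16 = (15^8)^2 ≡ 89^2 = 7921 ≡ 3 (mod 107)
15^18 = 15^16 · 15^2 ≡ 3 · 11 ≡ 33 (mod 107).

33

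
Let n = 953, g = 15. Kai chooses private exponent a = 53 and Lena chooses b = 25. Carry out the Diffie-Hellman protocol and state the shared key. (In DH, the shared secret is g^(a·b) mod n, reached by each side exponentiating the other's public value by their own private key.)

Lena sends B = g^b mod n = 15^25 mod 953.
15^1 ≡ 15 (mod 953)
15^2 = (15^1)^2 ≡ 15^2 = 225 ≡ 225 (mod 953)
15^4 = (15^2)^2 ≡ 225^2 = 50625 ≡ 116 (mod 953)
15^8 = (15^4)^2 ≡ 116^2 = 13456 ≡ 114 (mod 953)
15^16 = (15^8)^2 ≡ 114^2 = 12996 ≡ 607 (mod 953)
15^25 = 15^16 · 15^8 · 15^1 ≡ 607 · 114 · 15 ≡ 153 (mod 953).
So B = 153. Kai then computes K = B^a mod n = 153^53 mod 953.
153^1 ≡ 153 (mod 953)
153^2 = (153^1)^2 ≡ 153^2 = 23409 ≡ 537 (mod 953)
153^4 = (153^2)^2 ≡ 537^2 = 288369 ≡ 563 (mod 953)
153^8 = (153^4)^2 ≡ 563^2 = 316969 ≡ 573 (mod 953)
153^16 = (153^8)^2 ≡ 573^2 = 328329 ≡ 497 (mod 953)
153^32 = (153^16)^2 ≡ 497^2 = 247009 ≡ 182 (mod 953)
153^53 = 153^32 · 153^16 · 153^4 · 153^1 ≡ 182 · 497 · 563 · 153 ≡ 607 (mod 953).

607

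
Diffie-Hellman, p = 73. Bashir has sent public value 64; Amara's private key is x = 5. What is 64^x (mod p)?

8

Shared key K = 64^5 mod 73.
64^1 ≡ 64 (mod 73)
64^2 = (64^1)^2 ≡ 64^2 = 4096 ≡ 8 (mod 73)
64^4 = (64^2)^2 ≡ 8^2 = 64 ≡ 64 (mod 73)
64^5 = 64^4 · 64^1 ≡ 64 · 64 ≡ 8 (mod 73).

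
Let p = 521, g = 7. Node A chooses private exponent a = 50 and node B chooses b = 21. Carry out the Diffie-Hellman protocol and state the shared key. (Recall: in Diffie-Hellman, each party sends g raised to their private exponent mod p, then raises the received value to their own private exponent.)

Node B sends B = g^b mod p = 7^21 mod 521.
7^1 ≡ 7 (mod 521)
7^2 = (7^1)^2 ≡ 7^2 = 49 ≡ 49 (mod 521)
7^4 = (7^2)^2 ≡ 49^2 = 2401 ≡ 317 (mod 521)
7^8 = (7^4)^2 ≡ 317^2 = 100489 ≡ 457 (mod 521)
7^16 = (7^8)^2 ≡ 457^2 = 208849 ≡ 449 (mod 521)
7^21 = 7^16 · 7^4 · 7^1 ≡ 449 · 317 · 7 ≡ 179 (mod 521).
So B = 179. Node A then computes K = B^a mod p = 179^50 mod 521.
179^1 ≡ 179 (mod 521)
179^2 = (179^1)^2 ≡ 179^2 = 32041 ≡ 260 (mod 521)
179^4 = (179^2)^2 ≡ 260^2 = 67600 ≡ 391 (mod 521)
179^8 = (179^4)^2 ≡ 391^2 = 152881 ≡ 228 (mod 521)
179^16 = (179^8)^2 ≡ 228^2 = 51984 ≡ 405 (mod 521)
179^32 = (179^16)^2 ≡ 405^2 = 164025 ≡ 431 (mod 521)
179^50 = 179^32 · 179^16 · 179^2 ≡ 431 · 405 · 260 ≡ 511 (mod 521).

511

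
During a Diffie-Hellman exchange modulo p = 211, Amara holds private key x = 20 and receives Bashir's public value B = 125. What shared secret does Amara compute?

Shared key K = 125^20 mod 211.
125^1 ≡ 125 (mod 211)
125^2 = (125^1)^2 ≡ 125^2 = 15625 ≡ 11 (mod 211)
125^4 = (125^2)^2 ≡ 11^2 = 121 ≡ 121 (mod 211)
125^8 = (125^4)^2 ≡ 121^2 = 14641 ≡ 82 (mod 211)
125^16 = (125^8)^2 ≡ 82^2 = 6724 ≡ 183 (mod 211)
125^20 = 125^16 · 125^4 ≡ 183 · 121 ≡ 199 (mod 211).

199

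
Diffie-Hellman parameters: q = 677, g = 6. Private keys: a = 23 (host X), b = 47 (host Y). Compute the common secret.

Host X sends A = g^a mod q = 6^23 mod 677.
6^1 ≡ 6 (mod 677)
6^2 = (6^1)^2 ≡ 6^2 = 36 ≡ 36 (mod 677)
6^4 = (6^2)^2 ≡ 36^2 = 1296 ≡ 619 (mod 677)
6^8 = (6^4)^2 ≡ 619^2 = 383161 ≡ 656 (mod 677)
6^16 = (6^8)^2 ≡ 656^2 = 430336 ≡ 441 (mod 677)
6^23 = 6^16 · 6^4 · 6^2 · 6^1 ≡ 441 · 619 · 36 · 6 ≡ 149 (mod 677).
So A = 149. Host Y then computes K = A^b mod q = 149^47 mod 677.
149^1 ≡ 149 (mod 677)
149^2 = (149^1)^2 ≡ 149^2 = 22201 ≡ 537 (mod 677)
149^4 = (149^2)^2 ≡ 537^2 = 288369 ≡ 644 (mod 677)
149^8 = (149^4)^2 ≡ 644^2 = 414736 ≡ 412 (mod 677)
149^16 = (149^8)^2 ≡ 412^2 = 169744 ≡ 494 (mod 677)
149^32 = (149^16)^2 ≡ 494^2 = 244036 ≡ 316 (mod 677)
149^47 = 149^32 · 149^8 · 149^4 · 149^2 · 149^1 ≡ 316 · 412 · 644 · 537 · 149 ≡ 248 (mod 677).

248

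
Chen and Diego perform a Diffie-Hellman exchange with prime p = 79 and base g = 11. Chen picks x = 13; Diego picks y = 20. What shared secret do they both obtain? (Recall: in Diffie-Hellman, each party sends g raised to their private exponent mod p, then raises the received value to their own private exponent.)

Diego sends B = g^y mod p = 11^20 mod 79.
11^1 ≡ 11 (mod 79)
11^2 = (11^1)^2 ≡ 11^2 = 121 ≡ 42 (mod 79)
11^4 = (11^2)^2 ≡ 42^2 = 1764 ≡ 26 (mod 79)
11^8 = (11^4)^2 ≡ 26^2 = 676 ≡ 44 (mod 79)
11^16 = (11^8)^2 ≡ 44^2 = 1936 ≡ 40 (mod 79)
11^20 = 11^16 · 11^4 ≡ 40 · 26 ≡ 13 (mod 79).
So B = 13. Chen then computes K = B^x mod p = 13^13 mod 79.
13^1 ≡ 13 (mod 79)
13^2 = (13^1)^2 ≡ 13^2 = 169 ≡ 11 (mod 79)
13^4 = (13^2)^2 ≡ 11^2 = 121 ≡ 42 (mod 79)
13^8 = (13^4)^2 ≡ 42^2 = 1764 ≡ 26 (mod 79)
13^13 = 13^8 · 13^4 · 13^1 ≡ 26 · 42 · 13 ≡ 55 (mod 79).

55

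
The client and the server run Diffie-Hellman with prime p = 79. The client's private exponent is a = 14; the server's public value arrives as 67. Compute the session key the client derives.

Shared key K = 67^14 mod 79.
67^1 ≡ 67 (mod 79)
67^2 = (67^1)^2 ≡ 67^2 = 4489 ≡ 65 (mod 79)
67^4 = (67^2)^2 ≡ 65^2 = 4225 ≡ 38 (mod 79)
67^8 = (67^4)^2 ≡ 38^2 = 1444 ≡ 22 (mod 79)
67^14 = 67^8 · 67^4 · 67^2 ≡ 22 · 38 · 65 ≡ 67 (mod 79).

67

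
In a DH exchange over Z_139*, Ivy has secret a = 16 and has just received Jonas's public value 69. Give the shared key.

83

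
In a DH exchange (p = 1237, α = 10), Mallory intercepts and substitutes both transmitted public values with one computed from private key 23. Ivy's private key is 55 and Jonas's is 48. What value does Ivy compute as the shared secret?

Ivy receives Mallory's public value M = 10^23 mod 1237 instead of the honest one.
10^1 ≡ 10 (mod 1237)
10^2 = (10^1)^2 ≡ 10^2 = 100 ≡ 100 (mod 1237)
10^4 = (10^2)^2 ≡ 100^2 = 10000 ≡ 104 (mod 1237)
10^8 = (10^4)^2 ≡ 104^2 = 10816 ≡ 920 (mod 1237)
10^16 = (10^8)^2 ≡ 920^2 = 846400 ≡ 292 (mod 1237)
10^23 = 10^16 · 10^4 · 10^2 · 10^1 ≡ 292 · 104 · 100 · 10 ≡ 887 (mod 1237).
So M = 887. Ivy computes K = M^55 mod 1237.
887^1 ≡ 887 (mod 1237)
887^2 = (887^1)^2 ≡ 887^2 = 786769 ≡ 37 (mod 1237)
887^4 = (887^2)^2 ≡ 37^2 = 1369 ≡ 132 (mod 1237)
887^8 = (887^4)^2 ≡ 132^2 = 17424 ≡ 106 (mod 1237)
887^16 = (887^8)^2 ≡ 106^2 = 11236 ≡ 103 (mod 1237)
887^32 = (887^16)^2 ≡ 103^2 = 10609 ≡ 713 (mod 1237)
887^55 = 887^32 · 887^16 · 887^4 · 887^2 · 887^1 ≡ 713 · 103 · 132 · 37 · 887 ≡ 491 (mod 1237).

491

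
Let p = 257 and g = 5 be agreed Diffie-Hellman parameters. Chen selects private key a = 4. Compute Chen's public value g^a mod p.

111

Public value = 5^4 mod 257.
5^1 ≡ 5 (mod 257)
5^2 = (5^1)^2 ≡ 5^2 = 25 ≡ 25 (mod 257)
5^4 = (5^2)^2 ≡ 25^2 = 625 ≡ 111 (mod 257)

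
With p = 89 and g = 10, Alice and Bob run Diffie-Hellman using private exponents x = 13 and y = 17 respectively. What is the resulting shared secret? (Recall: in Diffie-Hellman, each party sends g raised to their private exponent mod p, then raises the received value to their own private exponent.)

Bob sends B = g^y mod p = 10^17 mod 89.
10^1 ≡ 10 (mod 89)
10^2 = (10^1)^2 ≡ 10^2 = 100 ≡ 11 (mod 89)
10^4 = (10^2)^2 ≡ 11^2 = 121 ≡ 32 (mod 89)
10^8 = (10^4)^2 ≡ 32^2 = 1024 ≡ 45 (mod 89)
10^16 = (10^8)^2 ≡ 45^2 = 2025 ≡ 67 (mod 89)
10^17 = 10^16 · 10^1 ≡ 67 · 10 ≡ 47 (mod 89).
So B = 47. Alice then computes K = B^x mod p = 47^13 mod 89.
47^1 ≡ 47 (mod 89)
47^2 = (47^1)^2 ≡ 47^2 = 2209 ≡ 73 (mod 89)
47^4 = (47^2)^2 ≡ 73^2 = 5329 ≡ 78 (mod 89)
47^8 = (47^4)^2 ≡ 78^2 = 6084 ≡ 32 (mod 89)
47^13 = 47^8 · 47^4 · 47^1 ≡ 32 · 78 · 47 ≡ 10 (mod 89).

10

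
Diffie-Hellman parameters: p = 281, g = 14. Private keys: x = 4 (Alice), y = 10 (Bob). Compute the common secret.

Alice sends A = g^x mod p = 14^4 mod 281.
14^1 ≡ 14 (mod 281)
14^2 = (14^1)^2 ≡ 14^2 = 196 ≡ 196 (mod 281)
14^4 = (14^2)^2 ≡ 196^2 = 38416 ≡ 200 (mod 281)
So A = 200. Bob then computes K = A^y mod p = 200^10 mod 281.
200^1 ≡ 200 (mod 281)
200^2 = (200^1)^2 ≡ 200^2 = 40000 ≡ 98 (mod 281)
200^4 = (200^2)^2 ≡ 98^2 = 9604 ≡ 50 (mod 281)
200^8 = (200^4)^2 ≡ 50^2 = 2500 ≡ 252 (mod 281)
200^10 = 200^8 · 200^2 ≡ 252 · 98 ≡ 249 (mod 281).

249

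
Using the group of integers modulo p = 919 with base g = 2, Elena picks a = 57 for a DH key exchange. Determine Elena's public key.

571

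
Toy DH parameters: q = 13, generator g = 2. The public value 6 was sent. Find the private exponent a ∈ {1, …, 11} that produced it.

Try successive powers of 2 modulo 13:
2^1 ≡ 2
2^2 ≡ 4
2^3 ≡ 8
2^4 ≡ 3
2^5 ≡ 6
Found: a = 5.

5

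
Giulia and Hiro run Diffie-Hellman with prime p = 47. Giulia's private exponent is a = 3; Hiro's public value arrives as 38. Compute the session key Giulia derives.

Shared key K = 38^3 mod 47.
38^1 ≡ 38 (mod 47)
38^2 = (38^1)^2 ≡ 38^2 = 1444 ≡ 34 (mod 47)
38^3 = 38^2 · 38^1 ≡ 34 · 38 ≡ 23 (mod 47).

23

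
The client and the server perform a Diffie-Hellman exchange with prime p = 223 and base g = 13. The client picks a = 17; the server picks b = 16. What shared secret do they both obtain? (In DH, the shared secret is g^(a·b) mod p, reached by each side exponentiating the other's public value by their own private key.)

132

The client sends A = g^a mod p = 13^17 mod 223.
13^1 ≡ 13 (mod 223)
13^2 = (13^1)^2 ≡ 13^2 = 169 ≡ 169 (mod 223)
13^4 = (13^2)^2 ≡ 169^2 = 28561 ≡ 17 (mod 223)
13^8 = (13^4)^2 ≡ 17^2 = 289 ≡ 66 (mod 223)
13^16 = (13^8)^2 ≡ 66^2 = 4356 ≡ 119 (mod 223)
13^17 = 13^16 · 13^1 ≡ 119 · 13 ≡ 209 (mod 223).
So A = 209. The server then computes K = A^b mod p = 209^16 mod 223.
209^1 ≡ 209 (mod 223)
209^2 = (209^1)^2 ≡ 209^2 = 43681 ≡ 196 (mod 223)
209^4 = (209^2)^2 ≡ 196^2 = 38416 ≡ 60 (mod 223)
209^8 = (209^4)^2 ≡ 60^2 = 3600 ≡ 32 (mod 223)
209^16 = (209^8)^2 ≡ 32^2 = 1024 ≡ 132 (mod 223)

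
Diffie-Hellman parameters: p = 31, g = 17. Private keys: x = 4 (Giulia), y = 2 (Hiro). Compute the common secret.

18

Hiro sends B = g^y mod p = 17^2 mod 31.
17^1 ≡ 17 (mod 31)
17^2 = (17^1)^2 ≡ 17^2 = 289 ≡ 10 (mod 31)
So B = 10. Giulia then computes K = B^x mod p = 10^4 mod 31.
10^1 ≡ 10 (mod 31)
10^2 = (10^1)^2 ≡ 10^2 = 100 ≡ 7 (mod 31)
10^4 = (10^2)^2 ≡ 7^2 = 49 ≡ 18 (mod 31)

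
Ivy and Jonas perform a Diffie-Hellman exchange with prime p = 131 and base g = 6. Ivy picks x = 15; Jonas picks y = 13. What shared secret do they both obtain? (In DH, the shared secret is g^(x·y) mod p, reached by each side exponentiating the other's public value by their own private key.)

130

Ivy sends A = g^x mod p = 6^15 mod 131.
6^1 ≡ 6 (mod 131)
6^2 = (6^1)^2 ≡ 6^2 = 36 ≡ 36 (mod 131)
6^4 = (6^2)^2 ≡ 36^2 = 1296 ≡ 117 (mod 131)
6^8 = (6^4)^2 ≡ 117^2 = 13689 ≡ 65 (mod 131)
6^15 = 6^8 · 6^4 · 6^2 · 6^1 ≡ 65 · 117 · 36 · 6 ≡ 71 (mod 131).
So A = 71. Jonas then computes K = A^y mod p = 71^13 mod 131.
71^1 ≡ 71 (mod 131)
71^2 = (71^1)^2 ≡ 71^2 = 5041 ≡ 63 (mod 131)
71^4 = (71^2)^2 ≡ 63^2 = 3969 ≡ 39 (mod 131)
71^8 = (71^4)^2 ≡ 39^2 = 1521 ≡ 80 (mod 131)
71^13 = 71^8 · 71^4 · 71^1 ≡ 80 · 39 · 71 ≡ 130 (mod 131).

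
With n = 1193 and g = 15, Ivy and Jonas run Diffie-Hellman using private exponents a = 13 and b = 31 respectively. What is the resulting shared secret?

Jonas sends B = g^b mod n = 15^31 mod 1193.
15^1 ≡ 15 (mod 1193)
15^2 = (15^1)^2 ≡ 15^2 = 225 ≡ 225 (mod 1193)
15^4 = (15^2)^2 ≡ 225^2 = 50625 ≡ 519 (mod 1193)
15^8 = (15^4)^2 ≡ 519^2 = 269361 ≡ 936 (mod 1193)
15^16 = (15^8)^2 ≡ 936^2 = 876096 ≡ 434 (mod 1193)
15^31 = 15^16 · 15^8 · 15^4 · 15^2 · 15^1 ≡ 434 · 936 · 519 · 225 · 15 ≡ 468 (mod 1193).
So B = 468. Ivy then computes K = B^a mod n = 468^13 mod 1193.
468^1 ≡ 468 (mod 1193)
468^2 = (468^1)^2 ≡ 468^2 = 219024 ≡ 705 (mod 1193)
468^4 = (468^2)^2 ≡ 705^2 = 497025 ≡ 737 (mod 1193)
468^8 = (468^4)^2 ≡ 737^2 = 543169 ≡ 354 (mod 1193)
468^13 = 468^8 · 468^4 · 468^1 ≡ 354 · 737 · 468 ≡ 293 (mod 1193).

293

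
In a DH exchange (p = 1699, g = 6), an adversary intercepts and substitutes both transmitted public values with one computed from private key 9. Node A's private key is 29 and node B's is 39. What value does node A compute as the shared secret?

Node A receives an adversary's public value M = 6^9 mod 1699 instead of the honest one.
6^1 ≡ 6 (mod 1699)
6^2 = (6^1)^2 ≡ 6^2 = 36 ≡ 36 (mod 1699)
6^4 = (6^2)^2 ≡ 36^2 = 1296 ≡ 1296 (mod 1699)
6^8 = (6^4)^2 ≡ 1296^2 = 1679616 ≡ 1004 (mod 1699)
6^9 = 6^8 · 6^1 ≡ 1004 · 6 ≡ 927 (mod 1699).
So M = 927. Node A computes K = M^29 mod 1699.
927^1 ≡ 927 (mod 1699)
927^2 = (927^1)^2 ≡ 927^2 = 859329 ≡ 1334 (mod 1699)
927^4 = (927^2)^2 ≡ 1334^2 = 1779556 ≡ 703 (mod 1699)
927^8 = (927^4)^2 ≡ 703^2 = 494209 ≡ 1499 (mod 1699)
927^16 = (927^8)^2 ≡ 1499^2 = 2247001 ≡ 923 (mod 1699)
927^29 = 927^16 · 927^8 · 927^4 · 927^1 ≡ 923 · 1499 · 703 · 927 ≡ 559 (mod 1699).

559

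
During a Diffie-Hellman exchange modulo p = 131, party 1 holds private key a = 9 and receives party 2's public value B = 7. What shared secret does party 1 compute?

105

Shared key K = 7^9 mod 131.
7^1 ≡ 7 (mod 131)
7^2 = (7^1)^2 ≡ 7^2 = 49 ≡ 49 (mod 131)
7^4 = (7^2)^2 ≡ 49^2 = 2401 ≡ 43 (mod 131)
7^8 = (7^4)^2 ≡ 43^2 = 1849 ≡ 15 (mod 131)
7^9 = 7^8 · 7^1 ≡ 15 · 7 ≡ 105 (mod 131).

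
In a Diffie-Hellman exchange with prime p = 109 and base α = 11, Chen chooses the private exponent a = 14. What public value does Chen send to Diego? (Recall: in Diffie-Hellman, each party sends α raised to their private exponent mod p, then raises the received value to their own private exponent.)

Public value = 11^14 mod 109.
11^1 ≡ 11 (mod 109)
11^2 = (11^1)^2 ≡ 11^2 = 121 ≡ 12 (mod 109)
11^4 = (11^2)^2 ≡ 12^2 = 144 ≡ 35 (mod 109)
11^8 = (11^4)^2 ≡ 35^2 = 1225 ≡ 26 (mod 109)
11^14 = 11^8 · 11^4 · 11^2 ≡ 26 · 35 · 12 ≡ 20 (mod 109).

20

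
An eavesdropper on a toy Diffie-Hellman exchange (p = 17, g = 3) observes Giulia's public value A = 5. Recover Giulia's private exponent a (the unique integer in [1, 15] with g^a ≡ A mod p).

5

Try successive powers of 3 modulo 17:
3^1 ≡ 3
3^2 ≡ 9
3^3 ≡ 10
3^4 ≡ 13
3^5 ≡ 5
Found: a = 5.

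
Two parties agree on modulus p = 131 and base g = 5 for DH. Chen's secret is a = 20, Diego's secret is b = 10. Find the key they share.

112

Diego sends B = g^b mod p = 5^10 mod 131.
5^1 ≡ 5 (mod 131)
5^2 = (5^1)^2 ≡ 5^2 = 25 ≡ 25 (mod 131)
5^4 = (5^2)^2 ≡ 25^2 = 625 ≡ 101 (mod 131)
5^8 = (5^4)^2 ≡ 101^2 = 10201 ≡ 114 (mod 131)
5^10 = 5^8 · 5^2 ≡ 114 · 25 ≡ 99 (mod 131).
So B = 99. Chen then computes K = B^a mod p = 99^20 mod 131.
99^1 ≡ 99 (mod 131)
99^2 = (99^1)^2 ≡ 99^2 = 9801 ≡ 107 (mod 131)
99^4 = (99^2)^2 ≡ 107^2 = 11449 ≡ 52 (mod 131)
99^8 = (99^4)^2 ≡ 52^2 = 2704 ≡ 84 (mod 131)
99^16 = (99^8)^2 ≡ 84^2 = 7056 ≡ 113 (mod 131)
99^20 = 99^16 · 99^4 ≡ 113 · 52 ≡ 112 (mod 131).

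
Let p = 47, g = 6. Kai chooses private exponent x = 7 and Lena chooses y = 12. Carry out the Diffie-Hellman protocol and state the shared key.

Lena sends B = g^y mod p = 6^12 mod 47.
6^1 ≡ 6 (mod 47)
6^2 = (6^1)^2 ≡ 6^2 = 36 ≡ 36 (mod 47)
6^4 = (6^2)^2 ≡ 36^2 = 1296 ≡ 27 (mod 47)
6^8 = (6^4)^2 ≡ 27^2 = 729 ≡ 24 (mod 47)
6^12 = 6^8 · 6^4 ≡ 24 · 27 ≡ 37 (mod 47).
So B = 37. Kai then computes K = B^x mod p = 37^7 mod 47.
37^1 ≡ 37 (mod 47)
37^2 = (37^1)^2 ≡ 37^2 = 1369 ≡ 6 (mod 47)
37^4 = (37^2)^2 ≡ 6^2 = 36 ≡ 36 (mod 47)
37^7 = 37^4 · 37^2 · 37^1 ≡ 36 · 6 · 37 ≡ 2 (mod 47).

2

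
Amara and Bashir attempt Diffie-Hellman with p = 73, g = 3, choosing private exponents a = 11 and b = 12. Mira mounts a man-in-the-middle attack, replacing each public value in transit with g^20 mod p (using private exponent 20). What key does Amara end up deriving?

Amara receives Mira's public value M = 3^20 mod 73 instead of the honest one.
3^1 ≡ 3 (mod 73)
3^2 = (3^1)^2 ≡ 3^2 = 9 ≡ 9 (mod 73)
3^4 = (3^2)^2 ≡ 9^2 = 81 ≡ 8 (mod 73)
3^8 = (3^4)^2 ≡ 8^2 = 64 ≡ 64 (mod 73)
3^16 = (3^8)^2 ≡ 64^2 = 4096 ≡ 8 (mod 73)
3^20 = 3^16 · 3^4 ≡ 8 · 8 ≡ 64 (mod 73).
So M = 64. Amara computes K = M^11 mod 73.
64^1 ≡ 64 (mod 73)
64^2 = (64^1)^2 ≡ 64^2 = 4096 ≡ 8 (mod 73)
64^4 = (64^2)^2 ≡ 8^2 = 64 ≡ 64 (mod 73)
64^8 = (64^4)^2 ≡ 64^2 = 4096 ≡ 8 (mod 73)
64^11 = 64^8 · 64^2 · 64^1 ≡ 8 · 8 · 64 ≡ 8 (mod 73).

8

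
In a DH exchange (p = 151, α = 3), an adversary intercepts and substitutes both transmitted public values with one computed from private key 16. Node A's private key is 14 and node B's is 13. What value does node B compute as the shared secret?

68

Node B receives an adversary's public value M = 3^16 mod 151 instead of the honest one.
3^1 ≡ 3 (mod 151)
3^2 = (3^1)^2 ≡ 3^2 = 9 ≡ 9 (mod 151)
3^4 = (3^2)^2 ≡ 9^2 = 81 ≡ 81 (mod 151)
3^8 = (3^4)^2 ≡ 81^2 = 6561 ≡ 68 (mod 151)
3^16 = (3^8)^2 ≡ 68^2 = 4624 ≡ 94 (mod 151)
So M = 94. Node B computes K = M^13 mod 151.
94^1 ≡ 94 (mod 151)
94^2 = (94^1)^2 ≡ 94^2 = 8836 ≡ 78 (mod 151)
94^4 = (94^2)^2 ≡ 78^2 = 6084 ≡ 44 (mod 151)
94^8 = (94^4)^2 ≡ 44^2 = 1936 ≡ 124 (mod 151)
94^13 = 94^8 · 94^4 · 94^1 ≡ 124 · 44 · 94 ≡ 68 (mod 151).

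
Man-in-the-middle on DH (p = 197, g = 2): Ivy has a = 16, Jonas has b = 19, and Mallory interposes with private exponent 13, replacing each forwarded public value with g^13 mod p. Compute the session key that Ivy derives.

Ivy receives Mallory's public value M = 2^13 mod 197 instead of the honest one.
2^1 ≡ 2 (mod 197)
2^2 = (2^1)^2 ≡ 2^2 = 4 ≡ 4 (mod 197)
2^4 = (2^2)^2 ≡ 4^2 = 16 ≡ 16 (mod 197)
2^8 = (2^4)^2 ≡ 16^2 = 256 ≡ 59 (mod 197)
2^13 = 2^8 · 2^4 · 2^1 ≡ 59 · 16 · 2 ≡ 115 (mod 197).
So M = 115. Ivy computes K = M^16 mod 197.
115^1 ≡ 115 (mod 197)
115^2 = (115^1)^2 ≡ 115^2 = 13225 ≡ 26 (mod 197)
115^4 = (115^2)^2 ≡ 26^2 = 676 ≡ 85 (mod 197)
115^8 = (115^4)^2 ≡ 85^2 = 7225 ≡ 133 (mod 197)
115^16 = (115^8)^2 ≡ 133^2 = 17689 ≡ 156 (mod 197)

156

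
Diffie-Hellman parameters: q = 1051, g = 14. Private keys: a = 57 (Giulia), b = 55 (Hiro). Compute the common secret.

671

Giulia sends A = g^a mod q = 14^57 mod 1051.
14^1 ≡ 14 (mod 1051)
14^2 = (14^1)^2 ≡ 14^2 = 196 ≡ 196 (mod 1051)
14^4 = (14^2)^2 ≡ 196^2 = 38416 ≡ 580 (mod 1051)
14^8 = (14^4)^2 ≡ 580^2 = 336400 ≡ 80 (mod 1051)
14^16 = (14^8)^2 ≡ 80^2 = 6400 ≡ 94 (mod 1051)
14^32 = (14^16)^2 ≡ 94^2 = 8836 ≡ 428 (mod 1051)
14^57 = 14^32 · 14^16 · 14^8 · 14^1 ≡ 428 · 94 · 80 · 14 ≡ 317 (mod 1051).
So A = 317. Hiro then computes K = A^b mod q = 317^55 mod 1051.
317^1 ≡ 317 (mod 1051)
317^2 = (317^1)^2 ≡ 317^2 = 100489 ≡ 644 (mod 1051)
317^4 = (317^2)^2 ≡ 644^2 = 414736 ≡ 642 (mod 1051)
317^8 = (317^4)^2 ≡ 642^2 = 412164 ≡ 172 (mod 1051)
317^16 = (317^8)^2 ≡ 172^2 = 29584 ≡ 156 (mod 1051)
317^32 = (317^16)^2 ≡ 156^2 = 24336 ≡ 163 (mod 1051)
317^55 = 317^32 · 317^16 · 317^4 · 317^2 · 317^1 ≡ 163 · 156 · 642 · 644 · 317 ≡ 671 (mod 1051).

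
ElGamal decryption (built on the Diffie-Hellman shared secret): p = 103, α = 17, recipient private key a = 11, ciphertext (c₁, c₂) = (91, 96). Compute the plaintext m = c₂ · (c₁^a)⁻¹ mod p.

Shared mask s = c₁^a mod p = 91^11 mod 103.
91^1 ≡ 91 (mod 103)
91^2 = (91^1)^2 ≡ 91^2 = 8281 ≡ 41 (mod 103)
91^4 = (91^2)^2 ≡ 41^2 = 1681 ≡ 33 (mod 103)
91^8 = (91^4)^2 ≡ 33^2 = 1089 ≡ 59 (mod 103)
91^11 = 91^8 · 91^2 · 91^1 ≡ 59 · 41 · 91 ≡ 18 (mod 103).
So s = 18; s⁻¹ ≡ 63 (mod 103).
m = c₂ · s⁻¹ mod 103 = 96 · 63 mod 103 = 74.

74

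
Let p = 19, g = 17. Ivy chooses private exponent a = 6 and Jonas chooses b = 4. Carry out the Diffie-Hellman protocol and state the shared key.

Ivy sends A = g^a mod p = 17^6 mod 19.
17^1 ≡ 17 (mod 19)
17^2 = (17^1)^2 ≡ 17^2 = 289 ≡ 4 (mod 19)
17^4 = (17^2)^2 ≡ 4^2 = 16 ≡ 16 (mod 19)
17^6 = 17^4 · 17^2 ≡ 16 · 4 ≡ 7 (mod 19).
So A = 7. Jonas then computes K = A^b mod p = 7^4 mod 19.
7^1 ≡ 7 (mod 19)
7^2 = (7^1)^2 ≡ 7^2 = 49 ≡ 11 (mod 19)
7^4 = (7^2)^2 ≡ 11^2 = 121 ≡ 7 (mod 19)

7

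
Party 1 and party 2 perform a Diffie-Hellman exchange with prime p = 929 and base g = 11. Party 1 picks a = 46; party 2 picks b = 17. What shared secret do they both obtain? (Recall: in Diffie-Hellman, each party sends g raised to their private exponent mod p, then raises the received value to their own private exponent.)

Party 1 sends A = g^a mod p = 11^46 mod 929.
11^1 ≡ 11 (mod 929)
11^2 = (11^1)^2 ≡ 11^2 = 121 ≡ 121 (mod 929)
11^4 = (11^2)^2 ≡ 121^2 = 14641 ≡ 706 (mod 929)
11^8 = (11^4)^2 ≡ 706^2 = 498436 ≡ 492 (mod 929)
11^16 = (11^8)^2 ≡ 492^2 = 242064 ≡ 524 (mod 929)
11^32 = (11^16)^2 ≡ 524^2 = 274576 ≡ 521 (mod 929)
11^46 = 11^32 · 11^8 · 11^4 · 11^2 ≡ 521 · 492 · 706 · 121 ≡ 237 (mod 929).
So A = 237. Party 2 then computes K = A^b mod p = 237^17 mod 929.
237^1 ≡ 237 (mod 929)
237^2 = (237^1)^2 ≡ 237^2 = 56169 ≡ 429 (mod 929)
237^4 = (237^2)^2 ≡ 429^2 = 184041 ≡ 99 (mod 929)
237^8 = (237^4)^2 ≡ 99^2 = 9801 ≡ 511 (mod 929)
237^16 = (237^8)^2 ≡ 511^2 = 261121 ≡ 72 (mod 929)
237^17 = 237^16 · 237^1 ≡ 72 · 237 ≡ 342 (mod 929).

342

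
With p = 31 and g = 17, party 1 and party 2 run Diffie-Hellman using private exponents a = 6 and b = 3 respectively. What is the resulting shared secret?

16

Party 1 sends A = g^a mod p = 17^6 mod 31.
17^1 ≡ 17 (mod 31)
17^2 = (17^1)^2 ≡ 17^2 = 289 ≡ 10 (mod 31)
17^4 = (17^2)^2 ≡ 10^2 = 100 ≡ 7 (mod 31)
17^6 = 17^4 · 17^2 ≡ 7 · 10 ≡ 8 (mod 31).
So A = 8. Party 2 then computes K = A^b mod p = 8^3 mod 31.
8^1 ≡ 8 (mod 31)
8^2 = (8^1)^2 ≡ 8^2 = 64 ≡ 2 (mod 31)
8^3 = 8^2 · 8^1 ≡ 2 · 8 ≡ 16 (mod 31).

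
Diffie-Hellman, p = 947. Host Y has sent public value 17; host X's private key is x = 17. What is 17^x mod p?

Shared key K = 17^17 mod 947.
17^1 ≡ 17 (mod 947)
17^2 = (17^1)^2 ≡ 17^2 = 289 ≡ 289 (mod 947)
17^4 = (17^2)^2 ≡ 289^2 = 83521 ≡ 185 (mod 947)
17^8 = (17^4)^2 ≡ 185^2 = 34225 ≡ 133 (mod 947)
17^16 = (17^8)^2 ≡ 133^2 = 17689 ≡ 643 (mod 947)
17^17 = 17^16 · 17^1 ≡ 643 · 17 ≡ 514 (mod 947).

514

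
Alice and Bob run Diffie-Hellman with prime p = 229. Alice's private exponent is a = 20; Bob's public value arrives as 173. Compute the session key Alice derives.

3

Shared key K = 173^20 mod 229.
173^1 ≡ 173 (mod 229)
173^2 = (173^1)^2 ≡ 173^2 = 29929 ≡ 159 (mod 229)
173^4 = (173^2)^2 ≡ 159^2 = 25281 ≡ 91 (mod 229)
173^8 = (173^4)^2 ≡ 91^2 = 8281 ≡ 37 (mod 229)
173^16 = (173^8)^2 ≡ 37^2 = 1369 ≡ 224 (mod 229)
173^20 = 173^16 · 173^4 ≡ 224 · 91 ≡ 3 (mod 229).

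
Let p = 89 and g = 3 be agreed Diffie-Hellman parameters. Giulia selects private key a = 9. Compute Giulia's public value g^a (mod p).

Public value = 3^9 (mod 89).
3^1 ≡ 3 (mod 89)
3^2 = (3^1)^2 ≡ 3^2 = 9 ≡ 9 (mod 89)
3^4 = (3^2)^2 ≡ 9^2 = 81 ≡ 81 (mod 89)
3^8 = (3^4)^2 ≡ 81^2 = 6561 ≡ 64 (mod 89)
3^9 = 3^8 · 3^1 ≡ 64 · 3 ≡ 14 (mod 89).

14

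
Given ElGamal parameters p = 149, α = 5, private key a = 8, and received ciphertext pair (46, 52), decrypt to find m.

18

Shared mask s = c₁^a mod p = 46^8 mod 149.
46^1 ≡ 46 (mod 149)
46^2 = (46^1)^2 ≡ 46^2 = 2116 ≡ 30 (mod 149)
46^4 = (46^2)^2 ≡ 30^2 = 900 ≡ 6 (mod 149)
46^8 = (46^4)^2 ≡ 6^2 = 36 ≡ 36 (mod 149)
So s = 36; s⁻¹ ≡ 29 (mod 149).
m = c₂ · s⁻¹ mod 149 = 52 · 29 mod 149 = 18.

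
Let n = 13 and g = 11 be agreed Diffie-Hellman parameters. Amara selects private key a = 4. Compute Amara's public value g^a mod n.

Public value = 11^4 mod 13.
11^1 ≡ 11 (mod 13)
11^2 = (11^1)^2 ≡ 11^2 = 121 ≡ 4 (mod 13)
11^4 = (11^2)^2 ≡ 4^2 = 16 ≡ 3 (mod 13)

3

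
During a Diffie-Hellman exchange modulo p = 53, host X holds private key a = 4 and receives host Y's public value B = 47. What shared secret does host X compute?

24

Shared key K = 47^4 mod 53.
47^1 ≡ 47 (mod 53)
47^2 = (47^1)^2 ≡ 47^2 = 2209 ≡ 36 (mod 53)
47^4 = (47^2)^2 ≡ 36^2 = 1296 ≡ 24 (mod 53)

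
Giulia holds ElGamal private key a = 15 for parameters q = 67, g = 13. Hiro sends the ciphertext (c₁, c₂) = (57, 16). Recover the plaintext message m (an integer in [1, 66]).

44

Shared mask s = c₁^a mod q = 57^15 mod 67.
57^1 ≡ 57 (mod 67)
57^2 = (57^1)^2 ≡ 57^2 = 3249 ≡ 33 (mod 67)
57^4 = (57^2)^2 ≡ 33^2 = 1089 ≡ 17 (mod 67)
57^8 = (57^4)^2 ≡ 17^2 = 289 ≡ 21 (mod 67)
57^15 = 57^8 · 57^4 · 57^2 · 57^1 ≡ 21 · 17 · 33 · 57 ≡ 43 (mod 67).
So s = 43; s⁻¹ ≡ 53 (mod 67).
m = c₂ · s⁻¹ mod 67 = 16 · 53 mod 67 = 44.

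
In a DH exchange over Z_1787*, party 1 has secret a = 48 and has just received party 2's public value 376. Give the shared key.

533

Shared key K = 376^48 mod 1787.
376^1 ≡ 376 (mod 1787)
376^2 = (376^1)^2 ≡ 376^2 = 141376 ≡ 203 (mod 1787)
376^4 = (376^2)^2 ≡ 203^2 = 41209 ≡ 108 (mod 1787)
376^8 = (376^4)^2 ≡ 108^2 = 11664 ≡ 942 (mod 1787)
376^16 = (376^8)^2 ≡ 942^2 = 887364 ≡ 1012 (mod 1787)
376^32 = (376^16)^2 ≡ 1012^2 = 1024144 ≡ 193 (mod 1787)
376^48 = 376^32 · 376^16 ≡ 193 · 1012 ≡ 533 (mod 1787).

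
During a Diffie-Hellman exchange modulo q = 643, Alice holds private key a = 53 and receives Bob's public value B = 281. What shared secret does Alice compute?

Shared key K = 281^53 mod 643.
281^1 ≡ 281 (mod 643)
281^2 = (281^1)^2 ≡ 281^2 = 78961 ≡ 515 (mod 643)
281^4 = (281^2)^2 ≡ 515^2 = 265225 ≡ 309 (mod 643)
281^8 = (281^4)^2 ≡ 309^2 = 95481 ≡ 317 (mod 643)
281^16 = (281^8)^2 ≡ 317^2 = 100489 ≡ 181 (mod 643)
281^32 = (281^16)^2 ≡ 181^2 = 32761 ≡ 611 (mod 643)
281^53 = 281^32 · 281^16 · 281^4 · 281^1 ≡ 611 · 181 · 309 · 281 ≡ 523 (mod 643).

523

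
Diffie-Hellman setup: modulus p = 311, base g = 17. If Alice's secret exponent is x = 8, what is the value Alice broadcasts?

73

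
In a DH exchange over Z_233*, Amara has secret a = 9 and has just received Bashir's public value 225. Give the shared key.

58

Shared key K = 225^9 mod 233.
225^1 ≡ 225 (mod 233)
225^2 = (225^1)^2 ≡ 225^2 = 50625 ≡ 64 (mod 233)
225^4 = (225^2)^2 ≡ 64^2 = 4096 ≡ 135 (mod 233)
225^8 = (225^4)^2 ≡ 135^2 = 18225 ≡ 51 (mod 233)
225^9 = 225^8 · 225^1 ≡ 51 · 225 ≡ 58 (mod 233).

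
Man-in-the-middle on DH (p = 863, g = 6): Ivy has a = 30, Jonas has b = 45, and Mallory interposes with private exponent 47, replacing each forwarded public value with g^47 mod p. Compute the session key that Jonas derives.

43

Jonas receives Mallory's public value M = 6^47 mod 863 instead of the honest one.
6^1 ≡ 6 (mod 863)
6^2 = (6^1)^2 ≡ 6^2 = 36 ≡ 36 (mod 863)
6^4 = (6^2)^2 ≡ 36^2 = 1296 ≡ 433 (mod 863)
6^8 = (6^4)^2 ≡ 433^2 = 187489 ≡ 218 (mod 863)
6^16 = (6^8)^2 ≡ 218^2 = 47524 ≡ 59 (mod 863)
6^32 = (6^16)^2 ≡ 59^2 = 3481 ≡ 29 (mod 863)
6^47 = 6^32 · 6^8 · 6^4 · 6^2 · 6^1 ≡ 29 · 218 · 433 · 36 · 6 ≡ 429 (mod 863).
So M = 429. Jonas computes K = M^45 mod 863.
429^1 ≡ 429 (mod 863)
429^2 = (429^1)^2 ≡ 429^2 = 184041 ≡ 222 (mod 863)
429^4 = (429^2)^2 ≡ 222^2 = 49284 ≡ 93 (mod 863)
429^8 = (429^4)^2 ≡ 93^2 = 8649 ≡ 19 (mod 863)
429^16 = (429^8)^2 ≡ 19^2 = 361 ≡ 361 (mod 863)
429^32 = (429^16)^2 ≡ 361^2 = 130321 ≡ 8 (mod 863)
429^45 = 429^32 · 429^8 · 429^4 · 429^1 ≡ 8 · 19 · 93 · 429 ≡ 43 (mod 863).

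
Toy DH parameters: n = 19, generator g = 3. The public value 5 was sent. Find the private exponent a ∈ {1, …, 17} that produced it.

Try successive powers of 3 modulo 19:
3^1 ≡ 3
3^2 ≡ 9
3^3 ≡ 8
3^4 ≡ 5
Found: a = 4.

4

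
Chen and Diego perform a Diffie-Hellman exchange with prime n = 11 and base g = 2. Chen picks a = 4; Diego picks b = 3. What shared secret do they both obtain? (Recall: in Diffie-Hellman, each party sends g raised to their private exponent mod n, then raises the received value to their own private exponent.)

4

Diego sends B = g^b mod n = 2^3 mod 11.
2^1 ≡ 2 (mod 11)
2^2 = (2^1)^2 ≡ 2^2 = 4 ≡ 4 (mod 11)
2^3 = 2^2 · 2^1 ≡ 4 · 2 ≡ 8 (mod 11).
So B = 8. Chen then computes K = B^a mod n = 8^4 mod 11.
8^1 ≡ 8 (mod 11)
8^2 = (8^1)^2 ≡ 8^2 = 64 ≡ 9 (mod 11)
8^4 = (8^2)^2 ≡ 9^2 = 81 ≡ 4 (mod 11)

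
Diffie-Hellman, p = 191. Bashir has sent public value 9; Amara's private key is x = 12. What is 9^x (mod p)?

129

Shared key K = 9^12 mod 191.
9^1 ≡ 9 (mod 191)
9^2 = (9^1)^2 ≡ 9^2 = 81 ≡ 81 (mod 191)
9^4 = (9^2)^2 ≡ 81^2 = 6561 ≡ 67 (mod 191)
9^8 = (9^4)^2 ≡ 67^2 = 4489 ≡ 96 (mod 191)
9^12 = 9^8 · 9^4 ≡ 96 · 67 ≡ 129 (mod 191).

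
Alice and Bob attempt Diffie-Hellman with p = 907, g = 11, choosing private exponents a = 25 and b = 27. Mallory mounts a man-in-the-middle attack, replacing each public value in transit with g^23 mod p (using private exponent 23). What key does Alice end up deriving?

Alice receives Mallory's public value M = 11^23 mod 907 instead of the honest one.
11^1 ≡ 11 (mod 907)
11^2 = (11^1)^2 ≡ 11^2 = 121 ≡ 121 (mod 907)
11^4 = (11^2)^2 ≡ 121^2 = 14641 ≡ 129 (mod 907)
11^8 = (11^4)^2 ≡ 129^2 = 16641 ≡ 315 (mod 907)
11^16 = (11^8)^2 ≡ 315^2 = 99225 ≡ 362 (mod 907)
11^23 = 11^16 · 11^4 · 11^2 · 11^1 ≡ 362 · 129 · 121 · 11 ≡ 142 (mod 907).
So M = 142. Alice computes K = M^25 mod 907.
142^1 ≡ 142 (mod 907)
142^2 = (142^1)^2 ≡ 142^2 = 20164 ≡ 210 (mod 907)
142^4 = (142^2)^2 ≡ 210^2 = 44100 ≡ 564 (mod 907)
142^8 = (142^4)^2 ≡ 564^2 = 318096 ≡ 646 (mod 907)
142^16 = (142^8)^2 ≡ 646^2 = 417316 ≡ 96 (mod 907)
142^25 = 142^16 · 142^8 · 142^1 ≡ 96 · 646 · 142 ≡ 209 (mod 907).

209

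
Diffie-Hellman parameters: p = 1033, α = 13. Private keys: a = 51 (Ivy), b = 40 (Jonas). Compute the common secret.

795

Ivy sends A = α^a mod p = 13^51 mod 1033.
13^1 ≡ 13 (mod 1033)
13^2 = (13^1)^2 ≡ 13^2 = 169 ≡ 169 (mod 1033)
13^4 = (13^2)^2 ≡ 169^2 = 28561 ≡ 670 (mod 1033)
13^8 = (13^4)^2 ≡ 670^2 = 448900 ≡ 578 (mod 1033)
13^16 = (13^8)^2 ≡ 578^2 = 334084 ≡ 425 (mod 1033)
13^32 = (13^16)^2 ≡ 425^2 = 180625 ≡ 883 (mod 1033)
13^51 = 13^32 · 13^16 · 13^2 · 13^1 ≡ 883 · 425 · 169 · 13 ≡ 555 (mod 1033).
So A = 555. Jonas then computes K = A^b mod p = 555^40 mod 1033.
555^1 ≡ 555 (mod 1033)
555^2 = (555^1)^2 ≡ 555^2 = 308025 ≡ 191 (mod 1033)
555^4 = (555^2)^2 ≡ 191^2 = 36481 ≡ 326 (mod 1033)
555^8 = (555^4)^2 ≡ 326^2 = 106276 ≡ 910 (mod 1033)
555^16 = (555^8)^2 ≡ 910^2 = 828100 ≡ 667 (mod 1033)
555^32 = (555^16)^2 ≡ 667^2 = 444889 ≡ 699 (mod 1033)
555^40 = 555^32 · 555^8 ≡ 699 · 910 ≡ 795 (mod 1033).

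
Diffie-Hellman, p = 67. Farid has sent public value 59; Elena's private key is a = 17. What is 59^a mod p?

40

Shared key K = 59^17 mod 67.
59^1 ≡ 59 (mod 67)
59^2 = (59^1)^2 ≡ 59^2 = 3481 ≡ 64 (mod 67)
59^4 = (59^2)^2 ≡ 64^2 = 4096 ≡ 9 (mod 67)
59^8 = (59^4)^2 ≡ 9^2 = 81 ≡ 14 (mod 67)
59^16 = (59^8)^2 ≡ 14^2 = 196 ≡ 62 (mod 67)
59^17 = 59^16 · 59^1 ≡ 62 · 59 ≡ 40 (mod 67).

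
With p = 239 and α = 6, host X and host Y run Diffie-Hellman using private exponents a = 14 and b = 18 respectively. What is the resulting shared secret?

187

Host Y sends B = α^b mod p = 6^18 mod 239.
6^1 ≡ 6 (mod 239)
6^2 = (6^1)^2 ≡ 6^2 = 36 ≡ 36 (mod 239)
6^4 = (6^2)^2 ≡ 36^2 = 1296 ≡ 101 (mod 239)
6^8 = (6^4)^2 ≡ 101^2 = 10201 ≡ 163 (mod 239)
6^16 = (6^8)^2 ≡ 163^2 = 26569 ≡ 40 (mod 239)
6^18 = 6^16 · 6^2 ≡ 40 · 36 ≡ 6 (mod 239).
So B = 6. Host X then computes K = B^a mod p = 6^14 mod 239.
6^1 ≡ 6 (mod 239)
6^2 = (6^1)^2 ≡ 6^2 = 36 ≡ 36 (mod 239)
6^4 = (6^2)^2 ≡ 36^2 = 1296 ≡ 101 (mod 239)
6^8 = (6^4)^2 ≡ 101^2 = 10201 ≡ 163 (mod 239)
6^14 = 6^8 · 6^4 · 6^2 ≡ 163 · 101 · 36 ≡ 187 (mod 239).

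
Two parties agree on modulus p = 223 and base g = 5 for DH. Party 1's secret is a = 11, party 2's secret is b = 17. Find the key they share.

Party 1 sends A = g^a mod p = 5^11 mod 223.
5^1 ≡ 5 (mod 223)
5^2 = (5^1)^2 ≡ 5^2 = 25 ≡ 25 (mod 223)
5^4 = (5^2)^2 ≡ 25^2 = 625 ≡ 179 (mod 223)
5^8 = (5^4)^2 ≡ 179^2 = 32041 ≡ 152 (mod 223)
5^11 = 5^8 · 5^2 · 5^1 ≡ 152 · 25 · 5 ≡ 45 (mod 223).
So A = 45. Party 2 then computes K = A^b mod p = 45^17 mod 223.
45^1 ≡ 45 (mod 223)
45^2 = (45^1)^2 ≡ 45^2 = 2025 ≡ 18 (mod 223)
45^4 = (45^2)^2 ≡ 18^2 = 324 ≡ 101 (mod 223)
45^8 = (45^4)^2 ≡ 101^2 = 10201 ≡ 166 (mod 223)
45^16 = (45^8)^2 ≡ 166^2 = 27556 ≡ 127 (mod 223)
45^17 = 45^16 · 45^1 ≡ 127 · 45 ≡ 140 (mod 223).

140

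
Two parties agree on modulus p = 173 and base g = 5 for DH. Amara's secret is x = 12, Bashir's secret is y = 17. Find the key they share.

160

Amara sends A = g^x mod p = 5^12 mod 173.
5^1 ≡ 5 (mod 173)
5^2 = (5^1)^2 ≡ 5^2 = 25 ≡ 25 (mod 173)
5^4 = (5^2)^2 ≡ 25^2 = 625 ≡ 106 (mod 173)
5^8 = (5^4)^2 ≡ 106^2 = 11236 ≡ 164 (mod 173)
5^12 = 5^8 · 5^4 ≡ 164 · 106 ≡ 84 (mod 173).
So A = 84. Bashir then computes K = A^y mod p = 84^17 mod 173.
84^1 ≡ 84 (mod 173)
84^2 = (84^1)^2 ≡ 84^2 = 7056 ≡ 136 (mod 173)
84^4 = (84^2)^2 ≡ 136^2 = 18496 ≡ 158 (mod 173)
84^8 = (84^4)^2 ≡ 158^2 = 24964 ≡ 52 (mod 173)
84^16 = (84^8)^2 ≡ 52^2 = 2704 ≡ 109 (mod 173)
84^17 = 84^16 · 84^1 ≡ 109 · 84 ≡ 160 (mod 173).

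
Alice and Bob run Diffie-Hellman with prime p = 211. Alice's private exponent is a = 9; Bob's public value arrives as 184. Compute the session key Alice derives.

64

Shared key K = 184^9 mod 211.
184^1 ≡ 184 (mod 211)
184^2 = (184^1)^2 ≡ 184^2 = 33856 ≡ 96 (mod 211)
184^4 = (184^2)^2 ≡ 96^2 = 9216 ≡ 143 (mod 211)
184^8 = (184^4)^2 ≡ 143^2 = 20449 ≡ 193 (mod 211)
184^9 = 184^8 · 184^1 ≡ 193 · 184 ≡ 64 (mod 211).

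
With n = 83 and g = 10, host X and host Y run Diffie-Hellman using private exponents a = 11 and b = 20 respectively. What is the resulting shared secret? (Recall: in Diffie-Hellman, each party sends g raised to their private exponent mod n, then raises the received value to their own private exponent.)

Host X sends A = g^a mod n = 10^11 mod 83.
10^1 ≡ 10 (mod 83)
10^2 = (10^1)^2 ≡ 10^2 = 100 ≡ 17 (mod 83)
10^4 = (10^2)^2 ≡ 17^2 = 289 ≡ 40 (mod 83)
10^8 = (10^4)^2 ≡ 40^2 = 1600 ≡ 23 (mod 83)
10^11 = 10^8 · 10^2 · 10^1 ≡ 23 · 17 · 10 ≡ 9 (mod 83).
So A = 9. Host Y then computes K = A^b mod n = 9^20 mod 83.
9^1 ≡ 9 (mod 83)
9^2 = (9^1)^2 ≡ 9^2 = 81 ≡ 81 (mod 83)
9^4 = (9^2)^2 ≡ 81^2 = 6561 ≡ 4 (mod 83)
9^8 = (9^4)^2 ≡ 4^2 = 16 ≡ 16 (mod 83)
9^16 = (9^8)^2 ≡ 16^2 = 256 ≡ 7 (mod 83)
9^20 = 9^16 · 9^4 ≡ 7 · 4 ≡ 28 (mod 83).

28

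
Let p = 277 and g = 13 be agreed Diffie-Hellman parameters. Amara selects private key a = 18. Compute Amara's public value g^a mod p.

Public value = 13^18 mod 277.
13^1 ≡ 13 (mod 277)
13^2 = (13^1)^2 ≡ 13^2 = 169 ≡ 169 (mod 277)
13^4 = (13^2)^2 ≡ 169^2 = 28561 ≡ 30 (mod 277)
13^8 = (13^4)^2 ≡ 30^2 = 900 ≡ 69 (mod 277)
13^16 = (13^8)^2 ≡ 69^2 = 4761 ≡ 52 (mod 277)
13^18 = 13^16 · 13^2 ≡ 52 · 169 ≡ 201 (mod 277).

201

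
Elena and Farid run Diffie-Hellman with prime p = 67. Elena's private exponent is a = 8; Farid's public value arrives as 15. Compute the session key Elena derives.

59

Shared key K = 15^8 mod 67.
15^1 ≡ 15 (mod 67)
15^2 = (15^1)^2 ≡ 15^2 = 225 ≡ 24 (mod 67)
15^4 = (15^2)^2 ≡ 24^2 = 576 ≡ 40 (mod 67)
15^8 = (15^4)^2 ≡ 40^2 = 1600 ≡ 59 (mod 67)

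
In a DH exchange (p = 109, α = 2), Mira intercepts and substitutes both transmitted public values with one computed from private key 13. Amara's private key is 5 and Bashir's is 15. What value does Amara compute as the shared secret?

Amara receives Mira's public value M = 2^13 mod 109 instead of the honest one.
2^1 ≡ 2 (mod 109)
2^2 = (2^1)^2 ≡ 2^2 = 4 ≡ 4 (mod 109)
2^4 = (2^2)^2 ≡ 4^2 = 16 ≡ 16 (mod 109)
2^8 = (2^4)^2 ≡ 16^2 = 256 ≡ 38 (mod 109)
2^13 = 2^8 · 2^4 · 2^1 ≡ 38 · 16 · 2 ≡ 17 (mod 109).
So M = 17. Amara computes K = M^5 mod 109.
17^1 ≡ 17 (mod 109)
17^2 = (17^1)^2 ≡ 17^2 = 289 ≡ 71 (mod 109)
17^4 = (17^2)^2 ≡ 71^2 = 5041 ≡ 27 (mod 109)
17^5 = 17^4 · 17^1 ≡ 27 · 17 ≡ 23 (mod 109).

23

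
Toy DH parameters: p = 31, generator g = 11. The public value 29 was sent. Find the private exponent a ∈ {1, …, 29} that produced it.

3

Try successive powers of 11 modulo 31:
11^1 ≡ 11
11^2 ≡ 28
11^3 ≡ 29
Found: a = 3.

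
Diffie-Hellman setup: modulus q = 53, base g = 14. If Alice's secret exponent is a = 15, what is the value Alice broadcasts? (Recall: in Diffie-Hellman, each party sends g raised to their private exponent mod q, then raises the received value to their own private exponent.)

Public value = 14^15 (mod 53).
14^1 ≡ 14 (mod 53)
14^2 = (14^1)^2 ≡ 14^2 = 196 ≡ 37 (mod 53)
14^4 = (14^2)^2 ≡ 37^2 = 1369 ≡ 44 (mod 53)
14^8 = (14^4)^2 ≡ 44^2 = 1936 ≡ 28 (mod 53)
14^15 = 14^8 · 14^4 · 14^2 · 14^1 ≡ 28 · 44 · 37 · 14 ≡ 3 (mod 53).

3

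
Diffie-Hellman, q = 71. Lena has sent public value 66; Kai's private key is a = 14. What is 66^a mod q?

57

Shared key K = 66^14 mod 71.
66^1 ≡ 66 (mod 71)
66^2 = (66^1)^2 ≡ 66^2 = 4356 ≡ 25 (mod 71)
66^4 = (66^2)^2 ≡ 25^2 = 625 ≡ 57 (mod 71)
66^8 = (66^4)^2 ≡ 57^2 = 3249 ≡ 54 (mod 71)
66^14 = 66^8 · 66^4 · 66^2 ≡ 54 · 57 · 25 ≡ 57 (mod 71).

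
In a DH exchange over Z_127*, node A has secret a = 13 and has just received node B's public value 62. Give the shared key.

Shared key K = 62^13 mod 127.
62^1 ≡ 62 (mod 127)
62^2 = (62^1)^2 ≡ 62^2 = 3844 ≡ 34 (mod 127)
62^4 = (62^2)^2 ≡ 34^2 = 1156 ≡ 13 (mod 127)
62^8 = (62^4)^2 ≡ 13^2 = 169 ≡ 42 (mod 127)
62^13 = 62^8 · 62^4 · 62^1 ≡ 42 · 13 · 62 ≡ 70 (mod 127).

70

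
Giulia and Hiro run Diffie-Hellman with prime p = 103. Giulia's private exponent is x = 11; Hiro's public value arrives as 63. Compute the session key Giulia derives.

Shared key K = 63^11 mod 103.
63^1 ≡ 63 (mod 103)
63^2 = (63^1)^2 ≡ 63^2 = 3969 ≡ 55 (mod 103)
63^4 = (63^2)^2 ≡ 55^2 = 3025 ≡ 38 (mod 103)
63^8 = (63^4)^2 ≡ 38^2 = 1444 ≡ 2 (mod 103)
63^11 = 63^8 · 63^2 · 63^1 ≡ 2 · 55 · 63 ≡ 29 (mod 103).

29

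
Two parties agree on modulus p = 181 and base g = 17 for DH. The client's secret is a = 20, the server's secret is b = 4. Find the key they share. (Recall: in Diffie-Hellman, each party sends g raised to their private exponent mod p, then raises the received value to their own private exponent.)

65

The client sends A = g^a mod p = 17^20 mod 181.
17^1 ≡ 17 (mod 181)
17^2 = (17^1)^2 ≡ 17^2 = 289 ≡ 108 (mod 181)
17^4 = (17^2)^2 ≡ 108^2 = 11664 ≡ 80 (mod 181)
17^8 = (17^4)^2 ≡ 80^2 = 6400 ≡ 65 (mod 181)
17^16 = (17^8)^2 ≡ 65^2 = 4225 ≡ 62 (mod 181)
17^20 = 17^16 · 17^4 ≡ 62 · 80 ≡ 73 (mod 181).
So A = 73. The server then computes K = A^b mod p = 73^4 mod 181.
73^1 ≡ 73 (mod 181)
73^2 = (73^1)^2 ≡ 73^2 = 5329 ≡ 80 (mod 181)
73^4 = (73^2)^2 ≡ 80^2 = 6400 ≡ 65 (mod 181)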